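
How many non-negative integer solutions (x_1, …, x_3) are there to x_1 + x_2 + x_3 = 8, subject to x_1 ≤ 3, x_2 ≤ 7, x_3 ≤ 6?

Ignoring the caps, the number of non-negative solutions to x_1+…+x_3 = 8 is C(10,2) = 45.
Subtract solutions that violate a single cap (substitute x_i' = x_i − (cap_i+1)): x_1 ≥ 4 gives C(6,2) = 15; x_2 ≥ 8 gives C(2,2) = 1; x_3 ≥ 7 gives C(3,2) = 3. Together 19.
No two caps can be exceeded simultaneously, so the pair terms are all 0.
By inclusion–exclusion the count is 45 − 19 + 0 = 26.

26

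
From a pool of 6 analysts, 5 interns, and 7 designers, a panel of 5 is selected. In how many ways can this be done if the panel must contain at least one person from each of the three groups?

Unrestricted: C(18,5) = 8568 ways to pick any 5 of the 18.
Selections missing a whole group: no analysts → C(12,5) = 792; no interns → C(13,5) = 1287; no designers → C(11,5) = 462.
Add back selections omitting two groups (i.e. drawn from a single group): C(6,5) + C(5,5) + C(7,5) = 28.
By inclusion–exclusion: 8568 − 2541 + 28 = 6055.

6055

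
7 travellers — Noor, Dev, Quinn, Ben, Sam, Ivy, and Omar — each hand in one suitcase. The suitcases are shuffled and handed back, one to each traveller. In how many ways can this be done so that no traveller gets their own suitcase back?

Count assignments avoiding every fixed point. For any j of the 7 travellers fixed to their own suitcase, the other 7−j can be arranged in (7−j)! ways.
By inclusion–exclusion this is Σ_{j=0}^{7} (−1)^j C(7,j)·(7−j)!.
Computing: 5040 − 5040 + 2520 − 840 + 210 − 42 + 7 − 1 = 1854.

1854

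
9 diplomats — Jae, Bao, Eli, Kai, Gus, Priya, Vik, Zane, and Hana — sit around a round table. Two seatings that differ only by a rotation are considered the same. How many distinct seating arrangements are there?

Fix one person's seat to break rotational symmetry; the remaining 8 people can be arranged in (8)! = 40320 ways.

40320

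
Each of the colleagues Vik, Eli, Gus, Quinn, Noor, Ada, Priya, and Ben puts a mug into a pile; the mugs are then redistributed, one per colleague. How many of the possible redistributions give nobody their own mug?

14833

Count assignments avoiding every fixed point. For any j of the 8 colleagues fixed to their own mug, the other 8−j can be arranged in (8−j)! ways.
By inclusion–exclusion this is Σ_{j=0}^{8} (−1)^j C(8,j)·(8−j)!.
Computing: 40320 − 40320 + 20160 − 6720 + 1680 − 336 + 56 − 8 + 1 = 14833.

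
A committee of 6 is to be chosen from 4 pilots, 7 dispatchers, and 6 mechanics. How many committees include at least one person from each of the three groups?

9996

With no constraint there are C(17,6) = 12376 possible selections.
Subtract selections that omit an entire group: no pilots → C(13,6) = 1716; no dispatchers → C(10,6) = 210; no mechanics → C(11,6) = 462.
Add back selections omitting two groups (i.e. drawn from a single group): C(4,6) + C(7,6) + C(6,6) = 8.
By inclusion–exclusion: 12376 − 2388 + 8 = 9996.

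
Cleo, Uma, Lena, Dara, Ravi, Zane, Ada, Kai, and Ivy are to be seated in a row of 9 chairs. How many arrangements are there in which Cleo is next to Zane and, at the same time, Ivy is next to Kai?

Treat {Cleo,Zane} as one block (2 orders) and {Ivy,Kai} as another (2 orders).
That leaves 7 units to arrange: 2 × 2 × 7! = 4 × 5040 = 20160.

20160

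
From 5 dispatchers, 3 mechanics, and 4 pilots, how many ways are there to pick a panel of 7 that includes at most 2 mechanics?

Split by how many mechanics are chosen (0 through 2).
Sum: C(3,0)·C(9,7) + C(3,1)·C(9,6) + C(3,2)·C(9,5) = 36 + 252 + 378 = 666.

666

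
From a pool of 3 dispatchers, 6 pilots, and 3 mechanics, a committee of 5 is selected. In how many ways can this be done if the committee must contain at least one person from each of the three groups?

540

Unrestricted: C(12,5) = 792 ways to pick any 5 of the 12.
Selections missing a whole group: no dispatchers → C(9,5) = 126; no pilots → C(6,5) = 6; no mechanics → C(9,5) = 126.
Add back selections omitting two groups (i.e. drawn from a single group): C(3,5) + C(6,5) + C(3,5) = 6.
By inclusion–exclusion: 792 − 258 + 6 = 540.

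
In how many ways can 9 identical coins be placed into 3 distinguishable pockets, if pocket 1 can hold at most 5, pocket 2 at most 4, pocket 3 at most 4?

15

Ignoring the caps, the number of non-negative solutions to x_1+…+x_3 = 9 is C(11,2) = 55.
Subtract solutions that violate a single cap (substitute x_i' = x_i − (cap_i+1)): x_1 ≥ 6 gives C(5,2) = 10; x_2 ≥ 5 gives C(6,2) = 15; x_3 ≥ 5 gives C(6,2) = 15. Together 40.
No two caps can be exceeded simultaneously, so the pair terms are all 0.
By inclusion–exclusion the count is 55 − 40 + 0 = 15.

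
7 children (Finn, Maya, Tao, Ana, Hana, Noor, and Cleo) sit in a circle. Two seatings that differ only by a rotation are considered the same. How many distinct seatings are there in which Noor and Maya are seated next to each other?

240

Glue Noor and Maya into a block (2 internal orders). Seating 6 units around a circle gives (5)! arrangements.
So 2 × (5)! = 2 × 120 = 240.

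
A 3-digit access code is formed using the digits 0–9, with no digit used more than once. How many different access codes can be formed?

720

This is a permutation of 3 out of 10: P(10,3) = 10!/7!.
10 × 9 × 8 = 720.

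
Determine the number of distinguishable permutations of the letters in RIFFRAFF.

Letter multiplicities in RIFFRAFF: A×1, F×4, I×1, R×2.
The number of distinct arrangements is 8!/(4!·2!) = 40320/48 = 840.

840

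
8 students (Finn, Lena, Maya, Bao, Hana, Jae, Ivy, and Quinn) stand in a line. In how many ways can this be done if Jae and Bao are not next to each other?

30240

Of the 8! = 40320 arrangements, those with Jae and Bao adjacent number 2 × 7! = 10080 (treat the pair as a block with 2 internal orders).
So 40320 − 10080 = 30240 arrangements keep them apart.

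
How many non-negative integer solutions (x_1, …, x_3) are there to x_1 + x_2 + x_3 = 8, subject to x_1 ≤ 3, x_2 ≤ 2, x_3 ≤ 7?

11

Ignoring the caps, the number of non-negative solutions to x_1+…+x_3 = 8 is C(10,2) = 45.
Subtract solutions that violate a single cap (substitute x_i' = x_i − (cap_i+1)): x_1 ≥ 4 gives C(6,2) = 15; x_2 ≥ 3 gives C(7,2) = 21; x_3 ≥ 8 gives C(2,2) = 1. Together 37.
Add back pairs where two caps are both exceeded: 3 + 0 + 0 = 3.
By inclusion–exclusion the count is 45 − 37 + 3 = 11.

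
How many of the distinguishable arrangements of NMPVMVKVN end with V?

With the last slot taken by V, it remains to arrange the other 8 letters (NMPMVKVN).
Those 8 letters have M appearing twice, N appearing twice, and V appearing twice, giving (8)!/(2!·2!·2!) = 5040.

5040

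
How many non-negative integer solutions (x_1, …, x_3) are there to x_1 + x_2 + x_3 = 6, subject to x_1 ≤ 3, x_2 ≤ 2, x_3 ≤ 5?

Without the upper bounds there are C(8,2) = 28 ways to split 6 among 3 variables.
Subtract solutions that violate a single cap (substitute x_i' = x_i − (cap_i+1)): x_1 ≥ 4 gives C(4,2) = 6; x_2 ≥ 3 gives C(5,2) = 10; x_3 ≥ 6 gives C(2,2) = 1. Together 17.
No two caps can be exceeded simultaneously, so the pair terms are all 0.
By inclusion–exclusion the count is 28 − 17 + 0 = 11.

11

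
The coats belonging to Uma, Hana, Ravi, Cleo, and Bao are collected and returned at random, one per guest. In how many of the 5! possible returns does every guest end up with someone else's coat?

44

Count assignments avoiding every fixed point. For any j of the 5 guests fixed to their own coat, the other 5−j can be arranged in (5−j)! ways.
By inclusion–exclusion this is Σ_{j=0}^{5} (−1)^j C(5,j)·(5−j)!.
Computing: 120 − 120 + 60 − 20 + 5 − 1 = 44.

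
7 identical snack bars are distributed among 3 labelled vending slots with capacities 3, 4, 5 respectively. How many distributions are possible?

Ignoring the caps, the number of non-negative solutions to x_1+…+x_3 = 7 is C(9,2) = 36.
Subtract solutions that violate a single cap (substitute x_i' = x_i − (cap_i+1)): x_1 ≥ 4 gives C(5,2) = 10; x_2 ≥ 5 gives C(4,2) = 6; x_3 ≥ 6 gives C(3,2) = 3. Together 19.
No two caps can be exceeded simultaneously, so the pair terms are all 0.
By inclusion–exclusion the count is 36 − 19 + 0 = 17.

17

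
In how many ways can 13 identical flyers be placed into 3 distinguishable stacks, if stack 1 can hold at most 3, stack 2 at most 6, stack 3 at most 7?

By stars and bars, unrestricted non-negative solutions to x_1+…+x_3 = 13 number C(13+2,2) = 105.
Subtract solutions that violate a single cap (substitute x_i' = x_i − (cap_i+1)): x_1 ≥ 4 gives C(11,2) = 55; x_2 ≥ 7 gives C(8,2) = 28; x_3 ≥ 8 gives C(7,2) = 21. Together 104.
Add back pairs where two caps are both exceeded: 6 + 3 + 0 = 9.
By inclusion–exclusion the count is 105 − 104 + 9 = 10.

10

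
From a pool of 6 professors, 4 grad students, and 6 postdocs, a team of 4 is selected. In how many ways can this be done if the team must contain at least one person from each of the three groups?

With no constraint there are C(16,4) = 1820 possible selections.
Subtract selections that omit an entire group: no professors → C(10,4) = 210; no grad students → C(12,4) = 495; no postdocs → C(10,4) = 210.
Add back selections omitting two groups (i.e. drawn from a single group): C(6,4) + C(4,4) + C(6,4) = 31.
By inclusion–exclusion: 1820 − 915 + 31 = 936.

936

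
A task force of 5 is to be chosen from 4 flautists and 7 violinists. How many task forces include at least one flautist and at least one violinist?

Unrestricted: C(11,5) = 462 ways to pick any 5 of the 11.
Subtract selections that omit an entire group: no flautists → C(7,5) = 21; no violinists → C(4,5) = 0.
Both groups omitted at once is impossible, so 462 − 21 = 441.

441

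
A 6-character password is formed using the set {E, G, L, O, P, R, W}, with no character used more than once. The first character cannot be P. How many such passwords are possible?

The first character has 7−1 = 6 choices (anything except P).
The remaining 5 characters are filled from the other 6 symbols without repetition: 6 × 5 × 4 × 3 × 2 = 720.
Total: 6 × 720 = 4320.

4320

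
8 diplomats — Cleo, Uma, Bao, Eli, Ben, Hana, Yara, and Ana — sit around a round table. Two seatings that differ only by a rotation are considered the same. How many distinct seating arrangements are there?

5040

Fix one person's seat to break rotational symmetry; the remaining 7 people can be arranged in (7)! = 5040 ways.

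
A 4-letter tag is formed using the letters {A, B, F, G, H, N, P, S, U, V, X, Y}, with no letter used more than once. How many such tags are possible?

With no repetition, fill the 4 letters in order: 12 choices, then 11, down to 9.
12 × 11 × 10 × 9 = 11880.

11880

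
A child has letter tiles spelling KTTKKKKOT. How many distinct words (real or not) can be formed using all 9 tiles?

KTTKKKKOT has 9 letters with K appearing 5 times and T appearing 3 times.
The number of distinct arrangements is 9!/(5!·3!) = 362880/720 = 504.

504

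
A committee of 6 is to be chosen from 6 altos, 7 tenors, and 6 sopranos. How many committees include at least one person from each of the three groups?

Total 6-person selections from all 19: C(19,6) = 27132.
Subtract selections that omit an entire group: no altos → C(13,6) = 1716; no tenors → C(12,6) = 924; no sopranos → C(13,6) = 1716.
Add back selections omitting two groups (i.e. drawn from a single group): C(6,6) + C(7,6) + C(6,6) = 9.
By inclusion–exclusion: 27132 − 4356 + 9 = 22785.

22785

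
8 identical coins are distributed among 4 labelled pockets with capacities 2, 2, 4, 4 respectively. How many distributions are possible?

Ignoring the caps, the number of non-negative solutions to x_1+…+x_4 = 8 is C(11,3) = 165.
Subtract solutions that violate a single cap (substitute x_i' = x_i − (cap_i+1)): x_1 ≥ 3 gives C(8,3) = 56; x_2 ≥ 3 gives C(8,3) = 56; x_3 ≥ 5 gives C(6,3) = 20; x_4 ≥ 5 gives C(6,3) = 20. Together 152.
Add back pairs where two caps are both exceeded: 10 + 1 + 1 + 1 + 1 + 0 = 14.
By inclusion–exclusion the count is 165 − 152 + 14 = 27.

27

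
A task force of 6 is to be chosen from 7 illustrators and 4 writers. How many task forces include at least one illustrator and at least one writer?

Unrestricted: C(11,6) = 462 ways to pick any 6 of the 11.
Subtract selections that omit an entire group: no illustrators → C(4,6) = 0; no writers → C(7,6) = 7.
Both groups omitted at once is impossible, so 462 − 7 = 455.

455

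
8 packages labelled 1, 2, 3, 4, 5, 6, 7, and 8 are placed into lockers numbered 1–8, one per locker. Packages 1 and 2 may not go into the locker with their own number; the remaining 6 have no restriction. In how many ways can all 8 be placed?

30960

Let Aᵢ (for i ∈ {1, 2}) be the placements that put package i in its forbidden locker. Any j of these fix j positions, leaving (8−j)! ways to fill the rest, and there are C(2,j) ways to pick which j.
By inclusion–exclusion, the number of valid placements is Σ_{j=0}^{2} (−1)^j C(2,j)·(8−j)!.
Computing: 40320 − 10080 + 720 = 30960.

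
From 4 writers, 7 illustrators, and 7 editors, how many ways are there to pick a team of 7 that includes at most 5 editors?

Split by how many editors are chosen (0 through 5).
Sum: C(7,0)·C(11,7) + C(7,1)·C(11,6) + C(7,2)·C(11,5) + C(7,3)·C(11,4) + C(7,4)·C(11,3) + C(7,5)·C(11,2) = 330 + 3234 + 9702 + 11550 + 5775 + 1155 = 31746.

31746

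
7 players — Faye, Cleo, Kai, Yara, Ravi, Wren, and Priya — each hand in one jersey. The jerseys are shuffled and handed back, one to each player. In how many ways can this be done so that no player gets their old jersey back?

This is the derangement count D_7: permutations of 7 items with no fixed point.
By inclusion–exclusion this is Σ_{j=0}^{7} (−1)^j C(7,j)·(7−j)!.
Computing: 5040 − 5040 + 2520 − 840 + 210 − 42 + 7 − 1 = 1854.

1854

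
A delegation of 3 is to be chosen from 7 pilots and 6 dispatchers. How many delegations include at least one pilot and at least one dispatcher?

Total 3-person selections from all 13: C(13,3) = 286.
Selections missing a whole group: no pilots → C(6,3) = 20; no dispatchers → C(7,3) = 35.
Both groups omitted at once is impossible, so 286 − 55 = 231.

231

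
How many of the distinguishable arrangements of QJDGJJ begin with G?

With the first slot taken by G, it remains to arrange the other 5 letters (QJDJJ).
Those 5 letters have J appearing 3 times, giving (5)!/(3!) = 20.

20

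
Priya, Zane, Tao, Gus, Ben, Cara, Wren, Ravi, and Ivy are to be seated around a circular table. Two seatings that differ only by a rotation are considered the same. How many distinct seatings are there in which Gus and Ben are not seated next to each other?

30240

All circular seatings of 9 people number (8)! = 40320.
Seatings with Gus beside Ben: treat them as a block with 2 internal orders, giving 2 × (7)! = 10080.
Subtracting, 40320 − 10080 = 30240.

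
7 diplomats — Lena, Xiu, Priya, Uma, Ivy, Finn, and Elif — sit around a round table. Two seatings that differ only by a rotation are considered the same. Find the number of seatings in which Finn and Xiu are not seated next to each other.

All circular seatings of 7 people number (6)! = 720.
Those with Finn next to Xiu: fuse the pair into one unit and seat 6 units around a circle — 2·(5)! = 240.
Subtracting, 720 − 240 = 480.

480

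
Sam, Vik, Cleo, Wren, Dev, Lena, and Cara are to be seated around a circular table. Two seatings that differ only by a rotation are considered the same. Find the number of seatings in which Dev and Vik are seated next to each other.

Treat {Dev, Vik} as one unit (2 internal orders) and seat the resulting 6 units around the table: (5)! circular arrangements.
So 2 × (5)! = 2 × 120 = 240.

240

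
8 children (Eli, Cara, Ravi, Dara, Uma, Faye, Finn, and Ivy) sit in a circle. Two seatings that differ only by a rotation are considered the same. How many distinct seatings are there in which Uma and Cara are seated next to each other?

1440

Treat {Uma, Cara} as one unit (2 internal orders) and seat the resulting 7 units around the table: (6)! circular arrangements.
So 2 × (6)! = 2 × 720 = 1440.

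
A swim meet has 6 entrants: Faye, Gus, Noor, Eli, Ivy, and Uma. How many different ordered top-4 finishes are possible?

360

There are 6 choices for 1st place, 5 for 2nd, and so on down to 3 for position 4.
That gives 6 × 5 × 4 × 3 = 360.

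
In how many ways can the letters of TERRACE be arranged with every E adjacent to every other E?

Treat the 2 copies of E as a single block. The multiset to arrange is then {EE, A, C, R, R, T}, 6 items in all.
That gives (6)!/(2!) = 360 arrangements.

360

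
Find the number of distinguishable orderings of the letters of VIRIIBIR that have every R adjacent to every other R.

Treat the 2 copies of R as a single block. The multiset to arrange is then {RR, B, I, I, I, I, V}, 7 items in all.
That gives (7)!/(4!) = 210 arrangements.

210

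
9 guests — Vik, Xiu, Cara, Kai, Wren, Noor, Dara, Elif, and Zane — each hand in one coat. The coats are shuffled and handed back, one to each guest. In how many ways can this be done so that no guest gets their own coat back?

133496

Let Aᵢ be the assignments in which guest i gets their own coat. We want the size of the complement of A₁∪…∪A_9.
By inclusion–exclusion this is Σ_{j=0}^{9} (−1)^j C(9,j)·(9−j)!.
Computing: 362880 − 362880 + 181440 − 60480 + 15120 − 3024 + 504 − 72 + 9 − 1 = 133496.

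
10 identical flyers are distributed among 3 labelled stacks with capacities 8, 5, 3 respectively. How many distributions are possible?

By stars and bars, unrestricted non-negative solutions to x_1+…+x_3 = 10 number C(10+2,2) = 66.
Subtract solutions that violate a single cap (substitute x_i' = x_i − (cap_i+1)): x_1 ≥ 9 gives C(3,2) = 3; x_2 ≥ 6 gives C(6,2) = 15; x_3 ≥ 4 gives C(8,2) = 28. Together 46.
Add back pairs where two caps are both exceeded: 0 + 0 + 1 = 1.
By inclusion–exclusion the count is 66 − 46 + 1 = 21.

21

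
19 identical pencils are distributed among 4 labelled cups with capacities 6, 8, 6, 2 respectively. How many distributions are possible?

Ignoring the caps, the number of non-negative solutions to x_1+…+x_4 = 19 is C(22,3) = 1540.
Subtract solutions that violate a single cap (substitute x_i' = x_i − (cap_i+1)): x_1 ≥ 7 gives C(15,3) = 455; x_2 ≥ 9 gives C(13,3) = 286; x_3 ≥ 7 gives C(15,3) = 455; x_4 ≥ 3 gives C(19,3) = 969. Together 2165.
Add back pairs where two caps are both exceeded: 20 + 56 + 220 + 20 + 120 + 220 = 656.
Subtract triples: 0 + 1 + 10 + 1 = 12.
By inclusion–exclusion the count is 1540 − 2165 + 656 − 12 = 19.

19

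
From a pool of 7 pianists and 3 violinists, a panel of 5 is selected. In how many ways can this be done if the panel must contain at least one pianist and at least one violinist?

Unrestricted: C(10,5) = 252 ways to pick any 5 of the 10.
Selections missing a whole group: no pianists → C(3,5) = 0; no violinists → C(7,5) = 21.
Both groups omitted at once is impossible, so 252 − 21 = 231.

231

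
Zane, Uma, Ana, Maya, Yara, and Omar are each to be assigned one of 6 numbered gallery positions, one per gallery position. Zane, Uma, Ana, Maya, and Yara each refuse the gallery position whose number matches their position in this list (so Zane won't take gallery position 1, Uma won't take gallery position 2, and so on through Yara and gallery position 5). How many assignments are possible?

Let Aᵢ (for 1 ≤ i ≤ 5) be the placements that put person i in their forbidden gallery position. Any j of these fix j positions, leaving (6−j)! ways to fill the rest, and there are C(5,j) ways to pick which j.
By inclusion–exclusion, the number of valid placements is Σ_{j=0}^{5} (−1)^j C(5,j)·(6−j)!.
Computing: 720 − 600 + 240 − 60 + 10 − 1 = 309.

309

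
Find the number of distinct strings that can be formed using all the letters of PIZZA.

PIZZA has 5 letters with Z appearing twice.
Dividing 5! = 120 by 2! = 2 for the repeated letters gives 60.

60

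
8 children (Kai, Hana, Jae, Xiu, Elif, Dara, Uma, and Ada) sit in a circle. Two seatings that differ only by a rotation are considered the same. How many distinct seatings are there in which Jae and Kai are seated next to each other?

1440

Treat {Jae, Kai} as one unit (2 internal orders) and seat the resulting 7 units around the table: (6)! circular arrangements.
So 2 × (6)! = 2 × 720 = 1440.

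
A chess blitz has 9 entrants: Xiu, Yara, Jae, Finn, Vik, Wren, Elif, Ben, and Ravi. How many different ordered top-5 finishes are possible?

15120

This is an ordered selection of 5 from 9: P(9,5).
That gives 9 × 8 × 7 × 6 × 5 = 15120.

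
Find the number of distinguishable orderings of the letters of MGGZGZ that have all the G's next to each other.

12

Treat the 3 copies of G as a single block. The multiset to arrange is then {GGG, M, Z, Z}, 4 items in all.
That gives (4)!/(2!) = 12 arrangements.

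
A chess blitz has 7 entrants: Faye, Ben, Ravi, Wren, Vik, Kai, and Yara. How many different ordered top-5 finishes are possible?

2520

There are 7 choices for 1st place, 6 for 2nd, and so on down to 3 for position 5.
That gives 7 × 6 × 5 × 4 × 3 = 2520.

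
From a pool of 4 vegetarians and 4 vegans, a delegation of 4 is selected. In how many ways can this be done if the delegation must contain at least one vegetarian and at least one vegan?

68

Unrestricted: C(8,4) = 70 ways to pick any 4 of the 8.
Subtract selections that omit an entire group: no vegetarians → C(4,4) = 1; no vegans → C(4,4) = 1.
Both groups omitted at once is impossible, so 70 − 2 = 68.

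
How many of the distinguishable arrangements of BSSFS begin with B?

With the first slot taken by B, it remains to arrange the other 4 letters (SSFS).
Those 4 letters have S appearing 3 times, giving (4)!/(3!) = 4.

4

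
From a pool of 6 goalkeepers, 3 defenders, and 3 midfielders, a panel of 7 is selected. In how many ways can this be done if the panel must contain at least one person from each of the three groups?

With no constraint there are C(12,7) = 792 possible selections.
Selections missing a whole group: no goalkeepers → C(6,7) = 0; no defenders → C(9,7) = 36; no midfielders → C(9,7) = 36.
Add back selections omitting two groups (i.e. drawn from a single group): C(6,7) + C(3,7) + C(3,7) = 0.
By inclusion–exclusion: 792 − 72 + 0 = 720.

720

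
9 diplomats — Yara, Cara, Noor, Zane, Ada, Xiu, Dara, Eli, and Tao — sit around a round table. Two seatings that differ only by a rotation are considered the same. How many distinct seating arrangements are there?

40320

Around a circle, 9 distinct people have 9!/9 = (8)! = 40320 rotationally distinct seatings.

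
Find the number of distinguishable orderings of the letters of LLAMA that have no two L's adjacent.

There are 5!/(2!·2!) = 30 arrangements of LLAMA in total.
If the two L's are adjacent, glue them into one block, leaving 4 items to arrange: (4)!/(2!) = 12 ways.
Subtracting, 30 − 12 = 18 arrangements keep the L's apart.

18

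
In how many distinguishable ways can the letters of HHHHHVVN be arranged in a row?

168

HHHHHVVN has 8 letters with H appearing 5 times and V appearing twice.
So there are 8! / (5!·2!) = 168 distinguishable arrangements.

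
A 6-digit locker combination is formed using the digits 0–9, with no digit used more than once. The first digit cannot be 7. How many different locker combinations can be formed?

The first digit has 10−1 = 9 choices (anything except 7).
The remaining 5 digits are filled from the other 9 symbols without repetition: 9 × 8 × 7 × 6 × 5 = 15120.
Total: 9 × 15120 = 136080.

136080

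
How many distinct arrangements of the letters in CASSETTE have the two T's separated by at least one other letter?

3780

Total arrangements of CASSETTE: 8!/(2!·2!·2!) = 5040.
Arrangements with the T's together: treat TT as one letter, giving (7)!/(2!·2!) = 1260.
Hence 5040 − 1260 = 3780.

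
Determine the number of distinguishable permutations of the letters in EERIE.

Letter multiplicities in EERIE: E×3, I×1, R×1.
The number of distinct arrangements is 5!/(3!) = 120/6 = 20.

20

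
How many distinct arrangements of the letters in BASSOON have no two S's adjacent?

900

There are 7!/(2!·2!) = 1260 arrangements of BASSOON in total.
If the two S's are adjacent, glue them into one block, leaving 6 items to arrange: (6)!/(2!) = 360 ways.
Subtracting, 1260 − 360 = 900 arrangements keep the S's apart.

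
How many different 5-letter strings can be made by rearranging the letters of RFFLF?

RFFLF has 5 letters with F appearing 3 times.
The number of distinct arrangements is 5!/(3!) = 120/6 = 20.

20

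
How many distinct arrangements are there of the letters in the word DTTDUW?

180

Letter multiplicities in DTTDUW: D×2, T×2, U×1, W×1.
So there are 6! / (2!·2!) = 180 distinguishable arrangements.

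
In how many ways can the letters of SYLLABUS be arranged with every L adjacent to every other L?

Treat the 2 copies of L as a single block. The multiset to arrange is then {LL, A, B, S, S, U, Y}, 7 items in all.
That gives (7)!/(2!) = 2520 arrangements.

2520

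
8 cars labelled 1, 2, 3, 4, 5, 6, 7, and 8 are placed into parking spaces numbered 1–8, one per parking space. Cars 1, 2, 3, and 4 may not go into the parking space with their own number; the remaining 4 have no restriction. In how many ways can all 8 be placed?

Let Aᵢ (for 1 ≤ i ≤ 4) be the placements that put car i in its forbidden parking space. Any j of these fix j positions, leaving (8−j)! ways to fill the rest, and there are C(4,j) ways to pick which j.
By inclusion–exclusion, the number of valid placements is Σ_{j=0}^{4} (−1)^j C(4,j)·(8−j)!.
Computing: 40320 − 20160 + 4320 − 480 + 24 = 24024.

24024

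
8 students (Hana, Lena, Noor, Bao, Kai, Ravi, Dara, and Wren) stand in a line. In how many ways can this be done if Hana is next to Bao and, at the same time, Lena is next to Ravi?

Treat {Hana,Bao} as one block (2 orders) and {Lena,Ravi} as another (2 orders).
That leaves 6 units to arrange: 2 × 2 × 6! = 4 × 720 = 2880.

2880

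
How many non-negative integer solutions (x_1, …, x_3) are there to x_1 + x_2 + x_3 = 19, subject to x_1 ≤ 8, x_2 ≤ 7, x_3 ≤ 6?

By stars and bars, unrestricted non-negative solutions to x_1+…+x_3 = 19 number C(19+2,2) = 210.
Subtract solutions that violate a single cap (substitute x_i' = x_i − (cap_i+1)): x_1 ≥ 9 gives C(12,2) = 66; x_2 ≥ 8 gives C(13,2) = 78; x_3 ≥ 7 gives C(14,2) = 91. Together 235.
Add back pairs where two caps are both exceeded: 6 + 10 + 15 = 31.
By inclusion–exclusion the count is 210 − 235 + 31 = 6.

6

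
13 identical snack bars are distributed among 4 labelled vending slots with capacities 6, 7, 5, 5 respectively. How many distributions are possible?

186

Ignoring the caps, the number of non-negative solutions to x_1+…+x_4 = 13 is C(16,3) = 560.
Subtract solutions that violate a single cap (substitute x_i' = x_i − (cap_i+1)): x_1 ≥ 7 gives C(9,3) = 84; x_2 ≥ 8 gives C(8,3) = 56; x_3 ≥ 6 gives C(10,3) = 120; x_4 ≥ 6 gives C(10,3) = 120. Together 380.
Add back pairs where two caps are both exceeded: 0 + 1 + 1 + 0 + 0 + 4 = 6.
By inclusion–exclusion the count is 560 − 380 + 6 = 186.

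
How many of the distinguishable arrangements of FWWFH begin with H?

6

With the first slot taken by H, it remains to arrange the other 4 letters (FWWF).
Those 4 letters have F appearing twice and W appearing twice, giving (4)!/(2!·2!) = 6.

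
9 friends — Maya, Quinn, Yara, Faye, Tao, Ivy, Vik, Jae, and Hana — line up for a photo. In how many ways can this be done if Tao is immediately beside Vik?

80640

Glue Tao and Vik into one block (2 internal orders), leaving 8 units to arrange in a row.
So the count is 2·(8)! = 80640.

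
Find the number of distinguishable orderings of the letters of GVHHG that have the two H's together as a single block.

12

Treat the 2 copies of H as a single block. The multiset to arrange is then {HH, G, G, V}, 4 items in all.
That gives (4)!/(2!) = 12 arrangements.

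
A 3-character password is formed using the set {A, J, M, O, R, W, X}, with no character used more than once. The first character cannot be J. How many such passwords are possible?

The first character has 7−1 = 6 choices (anything except J).
The remaining 2 characters are filled from the other 6 symbols without repetition: 6 × 5 = 30.
Total: 6 × 30 = 180.

180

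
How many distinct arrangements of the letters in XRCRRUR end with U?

With the last slot taken by U, it remains to arrange the other 6 letters (XRCRRR).
Those 6 letters have R appearing 4 times, giving (6)!/(4!) = 30.

30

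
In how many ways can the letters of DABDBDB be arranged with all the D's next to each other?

20

Treat the 3 copies of D as a single block. The multiset to arrange is then {DDD, A, B, B, B}, 5 items in all.
That gives (5)!/(3!) = 20 arrangements.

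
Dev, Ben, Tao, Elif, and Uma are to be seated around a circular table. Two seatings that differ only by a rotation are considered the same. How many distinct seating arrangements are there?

Around a circle, 5 distinct people have 5!/5 = (4)! = 24 rotationally distinct seatings.

24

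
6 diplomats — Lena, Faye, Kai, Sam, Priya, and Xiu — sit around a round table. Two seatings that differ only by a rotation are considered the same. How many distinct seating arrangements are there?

120

Around a circle, 6 distinct people have 6!/6 = (5)! = 120 rotationally distinct seatings.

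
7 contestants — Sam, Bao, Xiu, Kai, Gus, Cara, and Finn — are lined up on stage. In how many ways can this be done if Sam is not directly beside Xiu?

Of the 7! = 5040 arrangements, those with Sam and Xiu adjacent number 2 × 6! = 1440 (treat the pair as a block with 2 internal orders).
Complementary counting: 5040 − 1440 = 3600.

3600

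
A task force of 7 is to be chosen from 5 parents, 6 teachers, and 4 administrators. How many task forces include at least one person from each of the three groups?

5949

With no constraint there are C(15,7) = 6435 possible selections.
Selections missing a whole group: no parents → C(10,7) = 120; no teachers → C(9,7) = 36; no administrators → C(11,7) = 330.
Add back selections omitting two groups (i.e. drawn from a single group): C(5,7) + C(6,7) + C(4,7) = 0.
By inclusion–exclusion: 6435 − 486 + 0 = 5949.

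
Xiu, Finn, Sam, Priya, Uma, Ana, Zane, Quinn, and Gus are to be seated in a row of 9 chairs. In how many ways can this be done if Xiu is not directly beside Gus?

282240

There are 9! = 362880 arrangements in all. If Xiu and Gus are adjacent, merging them into one block gives 2·(8)! = 80640 arrangements.
Complementary counting: 362880 − 80640 = 282240.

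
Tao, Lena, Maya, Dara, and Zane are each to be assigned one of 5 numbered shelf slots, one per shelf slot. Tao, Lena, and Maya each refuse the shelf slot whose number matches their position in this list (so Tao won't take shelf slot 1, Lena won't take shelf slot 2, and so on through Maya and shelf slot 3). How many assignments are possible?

64

Let Aᵢ (for i ∈ {1, 2, 3}) be the placements that put person i in their forbidden shelf slot. Any j of these fix j positions, leaving (5−j)! ways to fill the rest, and there are C(3,j) ways to pick which j.
By inclusion–exclusion, the number of valid placements is Σ_{j=0}^{3} (−1)^j C(3,j)·(5−j)!.
Computing: 120 − 72 + 18 − 2 = 64.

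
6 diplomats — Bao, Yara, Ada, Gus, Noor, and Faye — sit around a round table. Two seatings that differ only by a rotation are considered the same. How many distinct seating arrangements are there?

Around a circle, 6 distinct people have 6!/6 = (5)! = 120 rotationally distinct seatings.

120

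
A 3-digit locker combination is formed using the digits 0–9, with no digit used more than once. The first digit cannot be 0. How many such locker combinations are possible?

The first digit has 10−1 = 9 choices (anything except 0).
The remaining 2 digits are filled from the other 9 symbols without repetition: 9 × 8 = 72.
Total: 9 × 72 = 648.

648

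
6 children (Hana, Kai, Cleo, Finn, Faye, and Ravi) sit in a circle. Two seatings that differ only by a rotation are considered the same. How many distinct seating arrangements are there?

Fix one person's seat to break rotational symmetry; the remaining 5 people can be arranged in (5)! = 120 ways.

120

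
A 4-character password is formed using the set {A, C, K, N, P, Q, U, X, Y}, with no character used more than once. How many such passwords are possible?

3024

With no repetition, fill the 4 characters in order: 9 choices, then 8, down to 6.
9 × 8 × 7 × 6 = 3024.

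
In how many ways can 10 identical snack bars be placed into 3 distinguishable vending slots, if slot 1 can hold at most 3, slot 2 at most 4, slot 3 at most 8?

By stars and bars, unrestricted non-negative solutions to x_1+…+x_3 = 10 number C(10+2,2) = 66.
Subtract solutions that violate a single cap (substitute x_i' = x_i − (cap_i+1)): x_1 ≥ 4 gives C(8,2) = 28; x_2 ≥ 5 gives C(7,2) = 21; x_3 ≥ 9 gives C(3,2) = 3. Together 52.
Add back pairs where two caps are both exceeded: 3 + 0 + 0 = 3.
By inclusion–exclusion the count is 66 − 52 + 3 = 17.

17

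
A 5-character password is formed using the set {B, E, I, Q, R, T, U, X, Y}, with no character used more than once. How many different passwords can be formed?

15120

This is a permutation of 5 out of 9: P(9,5) = 9!/4!.
That product is 9 × 8 × 7 × 6 × 5 = 15120.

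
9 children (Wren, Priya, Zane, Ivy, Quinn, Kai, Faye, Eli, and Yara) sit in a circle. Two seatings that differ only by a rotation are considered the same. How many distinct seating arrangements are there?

40320

Fix one person's seat to break rotational symmetry; the remaining 8 people can be arranged in (8)! = 40320 ways.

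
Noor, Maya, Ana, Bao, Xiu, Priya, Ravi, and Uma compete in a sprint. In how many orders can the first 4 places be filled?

This is an ordered selection of 4 from 8: P(8,4).
That gives 8 × 7 × 6 × 5 = 1680.

1680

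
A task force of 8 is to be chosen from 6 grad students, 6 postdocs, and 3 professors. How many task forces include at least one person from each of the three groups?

5922

With no constraint there are C(15,8) = 6435 possible selections.
Selections missing a whole group: no grad students → C(9,8) = 9; no postdocs → C(9,8) = 9; no professors → C(12,8) = 495.
Add back selections omitting two groups (i.e. drawn from a single group): C(6,8) + C(6,8) + C(3,8) = 0.
By inclusion–exclusion: 6435 − 513 + 0 = 5922.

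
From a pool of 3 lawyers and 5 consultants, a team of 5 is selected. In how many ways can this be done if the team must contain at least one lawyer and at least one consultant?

55

With no constraint there are C(8,5) = 56 possible selections.
Selections missing a whole group: no lawyers → C(5,5) = 1; no consultants → C(3,5) = 0.
Both groups omitted at once is impossible, so 56 − 1 = 55.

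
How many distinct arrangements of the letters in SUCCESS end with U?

With the last slot taken by U, it remains to arrange the other 6 letters (SCCESS).
Those 6 letters have C appearing twice and S appearing 3 times, giving (6)!/(3!·2!) = 60.

60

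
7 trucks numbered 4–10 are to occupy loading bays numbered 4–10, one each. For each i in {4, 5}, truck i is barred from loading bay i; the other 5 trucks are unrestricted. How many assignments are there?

3720

Let Aᵢ (for i ∈ {4, 5}) be the placements that put truck i in its forbidden loading bay. Any j of these fix j positions, leaving (7−j)! ways to fill the rest, and there are C(2,j) ways to pick which j.
By inclusion–exclusion, the number of valid placements is Σ_{j=0}^{2} (−1)^j C(2,j)·(7−j)!.
Computing: 5040 − 1440 + 120 = 3720.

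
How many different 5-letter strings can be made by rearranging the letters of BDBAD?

30

BDBAD has 5 letters with B appearing twice and D appearing twice.
Dividing 5! = 120 by 2!·2! = 4 for the repeated letters gives 30.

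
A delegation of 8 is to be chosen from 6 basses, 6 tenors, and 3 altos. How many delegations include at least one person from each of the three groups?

Unrestricted: C(15,8) = 6435 ways to pick any 8 of the 15.
Selections missing a whole group: no basses → C(9,8) = 9; no tenors → C(9,8) = 9; no altos → C(12,8) = 495.
Add back selections omitting two groups (i.e. drawn from a single group): C(6,8) + C(6,8) + C(3,8) = 0.
By inclusion–exclusion: 6435 − 513 + 0 = 5922.

5922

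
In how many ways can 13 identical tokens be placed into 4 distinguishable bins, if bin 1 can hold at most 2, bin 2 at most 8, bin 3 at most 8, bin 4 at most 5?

127

Ignoring the caps, the number of non-negative solutions to x_1+…+x_4 = 13 is C(16,3) = 560.
Subtract solutions that violate a single cap (substitute x_i' = x_i − (cap_i+1)): x_1 ≥ 3 gives C(13,3) = 286; x_2 ≥ 9 gives C(7,3) = 35; x_3 ≥ 9 gives C(7,3) = 35; x_4 ≥ 6 gives C(10,3) = 120. Together 476.
Add back pairs where two caps are both exceeded: 4 + 4 + 35 + 0 + 0 + 0 = 43.
By inclusion–exclusion the count is 560 − 476 + 43 = 127.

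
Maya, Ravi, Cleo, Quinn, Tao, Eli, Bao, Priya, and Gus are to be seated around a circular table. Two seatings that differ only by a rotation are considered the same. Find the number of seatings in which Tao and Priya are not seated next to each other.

All circular seatings of 9 people number (8)! = 40320.
Seatings with Tao beside Priya: treat them as a block with 2 internal orders, giving 2 × (7)! = 10080.
Subtracting, 40320 − 10080 = 30240.

30240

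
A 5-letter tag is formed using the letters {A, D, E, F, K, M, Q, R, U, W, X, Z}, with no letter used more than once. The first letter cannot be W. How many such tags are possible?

The first letter has 12−1 = 11 choices (anything except W).
The remaining 4 letters are filled from the other 11 symbols without repetition: 11 × 10 × 9 × 8 = 7920.
Total: 11 × 7920 = 87120.

87120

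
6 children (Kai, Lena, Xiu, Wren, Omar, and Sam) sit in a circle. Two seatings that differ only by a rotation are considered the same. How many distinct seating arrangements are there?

Seat Kai anywhere (absorbing the rotational symmetry), then permute the other 5: (5)! = 120.

120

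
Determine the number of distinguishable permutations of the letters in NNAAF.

The 5 letters of NNAAF have repeats: A appearing twice and N appearing twice.
Dividing 5! = 120 by 2!·2! = 4 for the repeated letters gives 30.

30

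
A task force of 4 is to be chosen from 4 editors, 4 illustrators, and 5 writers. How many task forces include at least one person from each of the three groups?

400

Unrestricted: C(13,4) = 715 ways to pick any 4 of the 13.
Subtract selections that omit an entire group: no editors → C(9,4) = 126; no illustrators → C(9,4) = 126; no writers → C(8,4) = 70.
Add back selections omitting two groups (i.e. drawn from a single group): C(4,4) + C(4,4) + C(5,4) = 7.
By inclusion–exclusion: 715 − 322 + 7 = 400.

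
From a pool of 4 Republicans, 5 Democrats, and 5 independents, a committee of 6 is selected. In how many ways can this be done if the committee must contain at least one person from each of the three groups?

Unrestricted: C(14,6) = 3003 ways to pick any 6 of the 14.
Subtract selections that omit an entire group: no Republicans → C(10,6) = 210; no Democrats → C(9,6) = 84; no independents → C(9,6) = 84.
Add back selections omitting two groups (i.e. drawn from a single group): C(4,6) + C(5,6) + C(5,6) = 0.
By inclusion–exclusion: 3003 − 378 + 0 = 2625.

2625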